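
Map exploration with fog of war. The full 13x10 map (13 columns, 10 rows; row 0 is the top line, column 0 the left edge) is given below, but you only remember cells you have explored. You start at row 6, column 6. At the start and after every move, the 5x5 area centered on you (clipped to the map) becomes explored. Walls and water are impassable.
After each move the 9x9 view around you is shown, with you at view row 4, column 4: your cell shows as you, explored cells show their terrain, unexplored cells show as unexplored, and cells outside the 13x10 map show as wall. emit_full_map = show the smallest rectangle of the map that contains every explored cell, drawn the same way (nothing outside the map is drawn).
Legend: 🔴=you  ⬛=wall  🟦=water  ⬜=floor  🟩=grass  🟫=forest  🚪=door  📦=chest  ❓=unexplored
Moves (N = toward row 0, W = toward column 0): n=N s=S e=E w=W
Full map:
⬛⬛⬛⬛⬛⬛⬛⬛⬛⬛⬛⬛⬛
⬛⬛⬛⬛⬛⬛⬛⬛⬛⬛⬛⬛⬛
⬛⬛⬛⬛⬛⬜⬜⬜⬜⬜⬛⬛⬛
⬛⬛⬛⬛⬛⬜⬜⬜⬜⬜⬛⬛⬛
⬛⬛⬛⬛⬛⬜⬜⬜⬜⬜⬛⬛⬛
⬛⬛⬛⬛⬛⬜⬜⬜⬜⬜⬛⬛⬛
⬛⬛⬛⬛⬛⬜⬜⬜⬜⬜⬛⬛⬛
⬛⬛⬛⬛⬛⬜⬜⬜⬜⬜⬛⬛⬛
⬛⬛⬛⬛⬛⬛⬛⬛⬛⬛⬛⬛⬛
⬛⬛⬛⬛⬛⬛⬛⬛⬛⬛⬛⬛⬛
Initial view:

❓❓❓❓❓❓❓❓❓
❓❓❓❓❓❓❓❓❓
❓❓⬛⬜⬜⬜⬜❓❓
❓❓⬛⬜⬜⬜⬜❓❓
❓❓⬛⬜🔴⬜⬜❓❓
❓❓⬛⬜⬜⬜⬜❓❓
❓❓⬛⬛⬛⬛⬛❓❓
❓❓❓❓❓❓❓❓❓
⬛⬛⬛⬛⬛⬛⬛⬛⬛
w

❓❓❓❓❓❓❓❓❓
❓❓❓❓❓❓❓❓❓
❓❓⬛⬛⬜⬜⬜⬜❓
❓❓⬛⬛⬜⬜⬜⬜❓
❓❓⬛⬛🔴⬜⬜⬜❓
❓❓⬛⬛⬜⬜⬜⬜❓
❓❓⬛⬛⬛⬛⬛⬛❓
❓❓❓❓❓❓❓❓❓
⬛⬛⬛⬛⬛⬛⬛⬛⬛

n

❓❓❓❓❓❓❓❓❓
❓❓❓❓❓❓❓❓❓
❓❓⬛⬛⬜⬜⬜❓❓
❓❓⬛⬛⬜⬜⬜⬜❓
❓❓⬛⬛🔴⬜⬜⬜❓
❓❓⬛⬛⬜⬜⬜⬜❓
❓❓⬛⬛⬜⬜⬜⬜❓
❓❓⬛⬛⬛⬛⬛⬛❓
❓❓❓❓❓❓❓❓❓

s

❓❓❓❓❓❓❓❓❓
❓❓⬛⬛⬜⬜⬜❓❓
❓❓⬛⬛⬜⬜⬜⬜❓
❓❓⬛⬛⬜⬜⬜⬜❓
❓❓⬛⬛🔴⬜⬜⬜❓
❓❓⬛⬛⬜⬜⬜⬜❓
❓❓⬛⬛⬛⬛⬛⬛❓
❓❓❓❓❓❓❓❓❓
⬛⬛⬛⬛⬛⬛⬛⬛⬛

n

❓❓❓❓❓❓❓❓❓
❓❓❓❓❓❓❓❓❓
❓❓⬛⬛⬜⬜⬜❓❓
❓❓⬛⬛⬜⬜⬜⬜❓
❓❓⬛⬛🔴⬜⬜⬜❓
❓❓⬛⬛⬜⬜⬜⬜❓
❓❓⬛⬛⬜⬜⬜⬜❓
❓❓⬛⬛⬛⬛⬛⬛❓
❓❓❓❓❓❓❓❓❓

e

❓❓❓❓❓❓❓❓❓
❓❓❓❓❓❓❓❓❓
❓⬛⬛⬜⬜⬜⬜❓❓
❓⬛⬛⬜⬜⬜⬜❓❓
❓⬛⬛⬜🔴⬜⬜❓❓
❓⬛⬛⬜⬜⬜⬜❓❓
❓⬛⬛⬜⬜⬜⬜❓❓
❓⬛⬛⬛⬛⬛⬛❓❓
❓❓❓❓❓❓❓❓❓

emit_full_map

⬛⬛⬜⬜⬜⬜
⬛⬛⬜⬜⬜⬜
⬛⬛⬜🔴⬜⬜
⬛⬛⬜⬜⬜⬜
⬛⬛⬜⬜⬜⬜
⬛⬛⬛⬛⬛⬛

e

❓❓❓❓❓❓❓❓❓
❓❓❓❓❓❓❓❓❓
⬛⬛⬜⬜⬜⬜⬜❓❓
⬛⬛⬜⬜⬜⬜⬜❓❓
⬛⬛⬜⬜🔴⬜⬜❓❓
⬛⬛⬜⬜⬜⬜⬜❓❓
⬛⬛⬜⬜⬜⬜⬜❓❓
⬛⬛⬛⬛⬛⬛❓❓❓
❓❓❓❓❓❓❓❓❓

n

❓❓❓❓❓❓❓❓❓
❓❓❓❓❓❓❓❓❓
❓❓⬜⬜⬜⬜⬜❓❓
⬛⬛⬜⬜⬜⬜⬜❓❓
⬛⬛⬜⬜🔴⬜⬜❓❓
⬛⬛⬜⬜⬜⬜⬜❓❓
⬛⬛⬜⬜⬜⬜⬜❓❓
⬛⬛⬜⬜⬜⬜⬜❓❓
⬛⬛⬛⬛⬛⬛❓❓❓

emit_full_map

❓❓⬜⬜⬜⬜⬜
⬛⬛⬜⬜⬜⬜⬜
⬛⬛⬜⬜🔴⬜⬜
⬛⬛⬜⬜⬜⬜⬜
⬛⬛⬜⬜⬜⬜⬜
⬛⬛⬜⬜⬜⬜⬜
⬛⬛⬛⬛⬛⬛❓


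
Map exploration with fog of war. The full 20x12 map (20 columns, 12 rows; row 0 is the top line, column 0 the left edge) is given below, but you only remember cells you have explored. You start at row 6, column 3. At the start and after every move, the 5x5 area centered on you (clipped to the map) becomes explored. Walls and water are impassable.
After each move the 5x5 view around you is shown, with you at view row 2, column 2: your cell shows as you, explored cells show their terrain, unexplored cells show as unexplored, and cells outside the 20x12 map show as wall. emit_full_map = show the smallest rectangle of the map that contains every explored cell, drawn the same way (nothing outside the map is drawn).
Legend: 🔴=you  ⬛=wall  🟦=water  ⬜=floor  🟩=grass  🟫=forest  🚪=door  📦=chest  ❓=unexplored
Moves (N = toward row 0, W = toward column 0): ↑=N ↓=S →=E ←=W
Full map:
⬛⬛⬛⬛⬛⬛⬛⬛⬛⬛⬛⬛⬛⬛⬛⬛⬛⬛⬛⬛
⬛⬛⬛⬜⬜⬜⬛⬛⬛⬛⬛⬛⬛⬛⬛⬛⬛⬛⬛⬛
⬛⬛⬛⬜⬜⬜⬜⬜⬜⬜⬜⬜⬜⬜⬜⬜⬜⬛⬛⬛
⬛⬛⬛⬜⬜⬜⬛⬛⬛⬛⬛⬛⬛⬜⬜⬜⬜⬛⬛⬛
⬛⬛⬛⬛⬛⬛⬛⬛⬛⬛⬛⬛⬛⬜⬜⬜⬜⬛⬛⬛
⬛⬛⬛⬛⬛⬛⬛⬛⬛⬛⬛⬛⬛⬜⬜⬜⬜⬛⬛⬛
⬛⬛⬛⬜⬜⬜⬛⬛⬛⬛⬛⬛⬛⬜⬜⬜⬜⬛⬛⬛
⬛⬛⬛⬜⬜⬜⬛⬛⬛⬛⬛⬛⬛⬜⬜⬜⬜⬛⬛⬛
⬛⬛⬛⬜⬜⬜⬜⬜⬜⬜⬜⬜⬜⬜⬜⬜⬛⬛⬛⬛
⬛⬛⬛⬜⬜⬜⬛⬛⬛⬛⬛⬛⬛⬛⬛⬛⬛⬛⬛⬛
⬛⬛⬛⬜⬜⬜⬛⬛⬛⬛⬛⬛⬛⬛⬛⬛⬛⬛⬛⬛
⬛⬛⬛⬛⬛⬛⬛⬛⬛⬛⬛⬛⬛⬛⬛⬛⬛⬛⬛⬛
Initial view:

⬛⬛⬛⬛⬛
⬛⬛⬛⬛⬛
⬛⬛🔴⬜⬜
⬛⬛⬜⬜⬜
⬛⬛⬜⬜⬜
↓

⬛⬛⬛⬛⬛
⬛⬛⬜⬜⬜
⬛⬛🔴⬜⬜
⬛⬛⬜⬜⬜
⬛⬛⬜⬜⬜

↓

⬛⬛⬜⬜⬜
⬛⬛⬜⬜⬜
⬛⬛🔴⬜⬜
⬛⬛⬜⬜⬜
⬛⬛⬜⬜⬜

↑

⬛⬛⬛⬛⬛
⬛⬛⬜⬜⬜
⬛⬛🔴⬜⬜
⬛⬛⬜⬜⬜
⬛⬛⬜⬜⬜

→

⬛⬛⬛⬛⬛
⬛⬜⬜⬜⬛
⬛⬜🔴⬜⬛
⬛⬜⬜⬜⬜
⬛⬜⬜⬜⬛


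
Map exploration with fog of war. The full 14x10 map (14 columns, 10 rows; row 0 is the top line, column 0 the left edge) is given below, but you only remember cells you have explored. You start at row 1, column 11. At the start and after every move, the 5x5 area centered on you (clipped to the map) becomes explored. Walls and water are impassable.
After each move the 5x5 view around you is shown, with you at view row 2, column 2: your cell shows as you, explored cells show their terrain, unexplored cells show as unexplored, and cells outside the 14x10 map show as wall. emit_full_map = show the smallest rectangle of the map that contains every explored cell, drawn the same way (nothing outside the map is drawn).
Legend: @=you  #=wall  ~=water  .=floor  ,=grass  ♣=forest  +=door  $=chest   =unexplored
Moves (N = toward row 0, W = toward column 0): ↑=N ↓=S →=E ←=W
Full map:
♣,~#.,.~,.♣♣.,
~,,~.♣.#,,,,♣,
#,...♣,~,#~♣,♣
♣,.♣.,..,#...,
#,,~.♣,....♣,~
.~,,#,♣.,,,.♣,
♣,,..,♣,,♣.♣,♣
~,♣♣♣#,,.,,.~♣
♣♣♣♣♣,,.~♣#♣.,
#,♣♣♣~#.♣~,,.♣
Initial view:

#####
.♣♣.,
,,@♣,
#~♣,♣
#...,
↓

.♣♣.,
,,,♣,
#~@,♣
#...,
..♣,~

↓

,,,♣,
#~♣,♣
#.@.,
..♣,~
,,.♣,

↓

#~♣,♣
#...,
..@,~
,,.♣,
♣.♣,♣

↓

#...,
..♣,~
,,@♣,
♣.♣,♣
,,.~♣

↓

..♣,~
,,.♣,
♣.@,♣
,,.~♣
♣#♣.,

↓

,,.♣,
♣.♣,♣
,,@~♣
♣#♣.,
~,,.♣

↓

♣.♣,♣
,,.~♣
♣#@.,
~,,.♣
#####

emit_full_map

.♣♣.,
,,,♣,
#~♣,♣
#...,
..♣,~
,,.♣,
♣.♣,♣
,,.~♣
♣#@.,
~,,.♣

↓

,,.~♣
♣#♣.,
~,@.♣
#####
#####

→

,.~♣#
#♣.,#
,,@♣#
#####
#####

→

.~♣##
♣.,##
,.@##
#####
#####

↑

♣,♣##
.~♣##
♣.@##
,.♣##
#####

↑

.♣,##
♣,♣##
.~@##
♣.,##
,.♣##

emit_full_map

.♣♣.,
,,,♣,
#~♣,♣
#...,
..♣,~
,,.♣,
♣.♣,♣
,,.~@
♣#♣.,
~,,.♣

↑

♣,~##
.♣,##
♣,@##
.~♣##
♣.,##

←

.♣,~#
,.♣,#
.♣@♣#
,.~♣#
#♣.,#

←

..♣,~
,,.♣,
♣.@,♣
,,.~♣
♣#♣.,

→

.♣,~#
,.♣,#
.♣@♣#
,.~♣#
#♣.,#

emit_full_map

.♣♣.,
,,,♣,
#~♣,♣
#...,
..♣,~
,,.♣,
♣.♣@♣
,,.~♣
♣#♣.,
~,,.♣


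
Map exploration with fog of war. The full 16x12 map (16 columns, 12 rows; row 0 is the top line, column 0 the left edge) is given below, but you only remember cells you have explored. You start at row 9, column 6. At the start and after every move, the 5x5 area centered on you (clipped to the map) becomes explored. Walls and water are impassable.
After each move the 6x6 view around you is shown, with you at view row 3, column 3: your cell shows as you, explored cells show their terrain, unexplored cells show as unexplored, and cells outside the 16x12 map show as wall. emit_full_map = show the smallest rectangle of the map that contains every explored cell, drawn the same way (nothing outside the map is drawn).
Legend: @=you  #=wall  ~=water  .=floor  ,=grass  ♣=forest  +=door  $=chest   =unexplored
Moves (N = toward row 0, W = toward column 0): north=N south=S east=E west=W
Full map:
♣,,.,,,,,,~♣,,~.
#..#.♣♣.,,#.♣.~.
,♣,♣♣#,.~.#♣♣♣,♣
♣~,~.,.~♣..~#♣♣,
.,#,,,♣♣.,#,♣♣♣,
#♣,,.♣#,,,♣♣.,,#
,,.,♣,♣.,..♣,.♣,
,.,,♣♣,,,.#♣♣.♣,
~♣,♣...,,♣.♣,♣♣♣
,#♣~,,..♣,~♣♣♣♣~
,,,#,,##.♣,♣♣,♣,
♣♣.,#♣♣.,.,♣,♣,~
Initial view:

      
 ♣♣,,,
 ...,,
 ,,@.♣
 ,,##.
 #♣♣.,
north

      
 ♣,♣.,
 ♣♣,,,
 ..@,,
 ,,..♣
 ,,##.

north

      
 .♣#,,
 ♣,♣.,
 ♣♣@,,
 ...,,
 ,,..♣

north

      
 ,,♣♣.
 .♣#,,
 ♣,@.,
 ♣♣,,,
 ...,,

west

      
 ,,,♣♣
 ,.♣#,
 ,♣@♣.
 ,♣♣,,
 ♣...,

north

      
 ~.,.~
 ,,,♣♣
 ,.@#,
 ,♣,♣.
 ,♣♣,,

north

      
 ♣♣#,.
 ~.,.~
 ,,@♣♣
 ,.♣#,
 ,♣,♣.

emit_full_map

♣♣#,. 
~.,.~ 
,,@♣♣.
,.♣#,,
,♣,♣.,
,♣♣,,,
♣...,,
 ,,..♣
 ,,##.
 #♣♣.,

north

      
 #.♣♣.
 ♣♣#,.
 ~.@.~
 ,,,♣♣
 ,.♣#,

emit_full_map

#.♣♣. 
♣♣#,. 
~.@.~ 
,,,♣♣.
,.♣#,,
,♣,♣.,
,♣♣,,,
♣...,,
 ,,..♣
 ,,##.
 #♣♣.,


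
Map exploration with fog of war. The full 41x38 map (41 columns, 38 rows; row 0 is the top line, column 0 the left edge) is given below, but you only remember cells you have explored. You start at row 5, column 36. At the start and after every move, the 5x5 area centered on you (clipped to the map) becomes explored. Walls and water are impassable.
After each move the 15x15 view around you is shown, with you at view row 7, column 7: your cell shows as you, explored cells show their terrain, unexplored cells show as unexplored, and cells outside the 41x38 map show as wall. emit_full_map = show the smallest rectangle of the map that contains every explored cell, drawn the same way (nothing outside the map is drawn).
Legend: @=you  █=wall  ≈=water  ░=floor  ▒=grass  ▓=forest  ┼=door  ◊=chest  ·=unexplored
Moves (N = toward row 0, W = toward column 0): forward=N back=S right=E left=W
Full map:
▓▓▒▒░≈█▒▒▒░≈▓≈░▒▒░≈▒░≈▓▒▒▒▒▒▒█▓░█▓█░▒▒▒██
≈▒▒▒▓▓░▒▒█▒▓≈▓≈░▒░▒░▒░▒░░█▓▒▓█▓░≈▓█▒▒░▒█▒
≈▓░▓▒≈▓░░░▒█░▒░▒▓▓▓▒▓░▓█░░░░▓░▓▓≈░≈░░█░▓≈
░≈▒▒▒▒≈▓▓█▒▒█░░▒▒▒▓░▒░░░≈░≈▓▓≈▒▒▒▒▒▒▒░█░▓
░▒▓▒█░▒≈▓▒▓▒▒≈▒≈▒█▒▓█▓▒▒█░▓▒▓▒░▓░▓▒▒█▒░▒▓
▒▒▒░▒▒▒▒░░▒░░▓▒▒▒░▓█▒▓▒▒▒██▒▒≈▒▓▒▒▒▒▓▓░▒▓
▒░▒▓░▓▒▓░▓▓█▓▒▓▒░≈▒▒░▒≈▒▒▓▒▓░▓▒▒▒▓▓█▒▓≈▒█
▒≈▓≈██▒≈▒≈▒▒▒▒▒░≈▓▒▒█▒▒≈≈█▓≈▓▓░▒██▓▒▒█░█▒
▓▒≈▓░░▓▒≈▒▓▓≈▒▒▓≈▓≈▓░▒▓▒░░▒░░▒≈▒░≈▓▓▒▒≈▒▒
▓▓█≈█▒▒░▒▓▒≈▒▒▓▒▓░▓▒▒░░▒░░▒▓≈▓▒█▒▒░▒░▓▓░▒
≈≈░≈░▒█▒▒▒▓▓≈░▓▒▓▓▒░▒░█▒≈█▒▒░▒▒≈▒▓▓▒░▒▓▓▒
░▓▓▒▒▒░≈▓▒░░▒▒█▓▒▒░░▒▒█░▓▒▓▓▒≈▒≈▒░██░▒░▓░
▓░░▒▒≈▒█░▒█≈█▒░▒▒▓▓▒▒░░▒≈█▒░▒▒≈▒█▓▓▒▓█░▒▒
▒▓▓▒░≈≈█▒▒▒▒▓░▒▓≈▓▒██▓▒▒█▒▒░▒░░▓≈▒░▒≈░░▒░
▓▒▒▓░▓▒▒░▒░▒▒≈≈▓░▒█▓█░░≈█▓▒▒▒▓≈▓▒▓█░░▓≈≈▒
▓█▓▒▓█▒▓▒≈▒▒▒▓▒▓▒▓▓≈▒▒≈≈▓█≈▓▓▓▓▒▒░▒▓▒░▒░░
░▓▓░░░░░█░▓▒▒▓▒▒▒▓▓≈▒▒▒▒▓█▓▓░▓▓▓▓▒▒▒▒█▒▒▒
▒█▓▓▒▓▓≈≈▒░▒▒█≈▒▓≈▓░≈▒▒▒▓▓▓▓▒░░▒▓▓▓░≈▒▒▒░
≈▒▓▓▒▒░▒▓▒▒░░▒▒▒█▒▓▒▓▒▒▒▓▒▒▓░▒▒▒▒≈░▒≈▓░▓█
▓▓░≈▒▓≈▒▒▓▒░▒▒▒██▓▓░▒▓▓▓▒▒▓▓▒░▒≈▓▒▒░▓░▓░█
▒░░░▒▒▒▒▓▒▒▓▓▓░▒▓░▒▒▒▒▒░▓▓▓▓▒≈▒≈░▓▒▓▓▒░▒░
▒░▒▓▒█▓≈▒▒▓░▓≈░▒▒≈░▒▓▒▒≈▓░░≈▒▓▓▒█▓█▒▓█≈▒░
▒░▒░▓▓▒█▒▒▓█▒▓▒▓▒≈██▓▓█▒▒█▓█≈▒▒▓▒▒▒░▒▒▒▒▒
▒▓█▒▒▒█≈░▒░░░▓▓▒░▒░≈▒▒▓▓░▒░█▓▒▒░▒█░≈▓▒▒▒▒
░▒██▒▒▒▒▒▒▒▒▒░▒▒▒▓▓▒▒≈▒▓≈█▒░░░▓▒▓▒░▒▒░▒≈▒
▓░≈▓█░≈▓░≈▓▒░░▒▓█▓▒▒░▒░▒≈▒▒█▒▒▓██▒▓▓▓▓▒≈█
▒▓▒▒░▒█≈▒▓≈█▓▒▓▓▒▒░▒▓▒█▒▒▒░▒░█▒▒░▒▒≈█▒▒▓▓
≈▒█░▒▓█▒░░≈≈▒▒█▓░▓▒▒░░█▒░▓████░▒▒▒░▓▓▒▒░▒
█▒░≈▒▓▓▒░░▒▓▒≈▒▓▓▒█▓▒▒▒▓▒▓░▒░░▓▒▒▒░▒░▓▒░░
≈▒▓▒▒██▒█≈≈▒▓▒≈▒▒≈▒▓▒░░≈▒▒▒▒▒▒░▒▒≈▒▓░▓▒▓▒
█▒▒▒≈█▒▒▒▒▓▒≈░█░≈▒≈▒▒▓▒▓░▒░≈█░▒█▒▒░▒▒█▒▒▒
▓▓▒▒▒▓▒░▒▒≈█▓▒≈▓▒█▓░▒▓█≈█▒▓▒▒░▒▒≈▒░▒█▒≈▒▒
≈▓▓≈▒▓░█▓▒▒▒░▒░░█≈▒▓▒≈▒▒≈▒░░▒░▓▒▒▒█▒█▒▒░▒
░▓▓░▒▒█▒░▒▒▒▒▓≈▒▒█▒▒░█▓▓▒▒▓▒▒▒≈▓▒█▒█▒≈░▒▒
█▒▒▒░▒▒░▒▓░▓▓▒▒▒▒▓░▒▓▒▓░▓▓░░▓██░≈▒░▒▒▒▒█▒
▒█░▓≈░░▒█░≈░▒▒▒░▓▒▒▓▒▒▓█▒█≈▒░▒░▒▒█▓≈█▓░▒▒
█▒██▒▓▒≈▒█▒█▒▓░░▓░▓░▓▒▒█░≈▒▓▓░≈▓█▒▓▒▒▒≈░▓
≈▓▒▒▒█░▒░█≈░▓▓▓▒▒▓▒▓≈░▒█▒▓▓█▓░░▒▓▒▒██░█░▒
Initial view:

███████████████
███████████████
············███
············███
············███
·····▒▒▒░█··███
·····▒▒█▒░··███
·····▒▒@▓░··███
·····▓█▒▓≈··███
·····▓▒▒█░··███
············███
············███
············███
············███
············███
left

███████████████
███████████████
·············██
·············██
·············██
·····▒▒▒▒░█··██
·····▓▒▒█▒░··██
·····▒▒@▓▓░··██
·····▓▓█▒▓≈··██
·····█▓▒▒█░··██
·············██
·············██
·············██
·············██
·············██

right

███████████████
███████████████
············███
············███
············███
····▒▒▒▒░█··███
····▓▒▒█▒░··███
····▒▒▒@▓░··███
····▓▓█▒▓≈··███
····█▓▒▒█░··███
············███
············███
············███
············███
············███

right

███████████████
███████████████
···········████
···········████
···········████
···▒▒▒▒░█░·████
···▓▒▒█▒░▒·████
···▒▒▒▓@░▒·████
···▓▓█▒▓≈▒·████
···█▓▒▒█░█·████
···········████
···········████
···········████
···········████
···········████

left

███████████████
███████████████
············███
············███
············███
····▒▒▒▒░█░·███
····▓▒▒█▒░▒·███
····▒▒▒@▓░▒·███
····▓▓█▒▓≈▒·███
····█▓▒▒█░█·███
············███
············███
············███
············███
············███

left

███████████████
███████████████
·············██
·············██
·············██
·····▒▒▒▒░█░·██
·····▓▒▒█▒░▒·██
·····▒▒@▓▓░▒·██
·····▓▓█▒▓≈▒·██
·····█▓▒▒█░█·██
·············██
·············██
·············██
·············██
·············██

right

███████████████
███████████████
············███
············███
············███
····▒▒▒▒░█░·███
····▓▒▒█▒░▒·███
····▒▒▒@▓░▒·███
····▓▓█▒▓≈▒·███
····█▓▒▒█░█·███
············███
············███
············███
············███
············███

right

███████████████
███████████████
···········████
···········████
···········████
···▒▒▒▒░█░·████
···▓▒▒█▒░▒·████
···▒▒▒▓@░▒·████
···▓▓█▒▓≈▒·████
···█▓▒▒█░█·████
···········████
···········████
···········████
···········████
···········████

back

███████████████
···········████
···········████
···········████
···▒▒▒▒░█░·████
···▓▒▒█▒░▒·████
···▒▒▒▓▓░▒·████
···▓▓█▒@≈▒·████
···█▓▒▒█░█·████
·····▓▒▒≈▒·████
···········████
···········████
···········████
···········████
···········████

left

███████████████
············███
············███
············███
····▒▒▒▒░█░·███
····▓▒▒█▒░▒·███
····▒▒▒▓▓░▒·███
····▓▓█@▓≈▒·███
····█▓▒▒█░█·███
·····▓▓▒▒≈▒·███
············███
············███
············███
············███
············███

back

············███
············███
············███
····▒▒▒▒░█░·███
····▓▒▒█▒░▒·███
····▒▒▒▓▓░▒·███
····▓▓█▒▓≈▒·███
····█▓▒@█░█·███
·····▓▓▒▒≈▒·███
·····░▒░▓▓··███
············███
············███
············███
············███
············███

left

·············██
·············██
·············██
·····▒▒▒▒░█░·██
·····▓▒▒█▒░▒·██
·····▒▒▒▓▓░▒·██
·····▓▓█▒▓≈▒·██
·····█▓@▒█░█·██
·····≈▓▓▒▒≈▒·██
·····▒░▒░▓▓··██
·············██
·············██
·············██
·············██
·············██

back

·············██
·············██
·····▒▒▒▒░█░·██
·····▓▒▒█▒░▒·██
·····▒▒▒▓▓░▒·██
·····▓▓█▒▓≈▒·██
·····█▓▒▒█░█·██
·····≈▓@▒▒≈▒·██
·····▒░▒░▓▓··██
·····▓▓▒░▒···██
·············██
·············██
·············██
·············██
·············██

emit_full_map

▒▒▒▒░█░
▓▒▒█▒░▒
▒▒▒▓▓░▒
▓▓█▒▓≈▒
█▓▒▒█░█
≈▓@▒▒≈▒
▒░▒░▓▓·
▓▓▒░▒··

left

··············█
··············█
······▒▒▒▒░█░·█
······▓▒▒█▒░▒·█
······▒▒▒▓▓░▒·█
·····▒▓▓█▒▓≈▒·█
·····██▓▒▒█░█·█
·····░≈@▓▒▒≈▒·█
·····▒▒░▒░▓▓··█
·····▒▓▓▒░▒···█
··············█
··············█
··············█
··············█
··············█

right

·············██
·············██
·····▒▒▒▒░█░·██
·····▓▒▒█▒░▒·██
·····▒▒▒▓▓░▒·██
····▒▓▓█▒▓≈▒·██
····██▓▒▒█░█·██
····░≈▓@▒▒≈▒·██
····▒▒░▒░▓▓··██
····▒▓▓▒░▒···██
·············██
·············██
·············██
·············██
·············██

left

··············█
··············█
······▒▒▒▒░█░·█
······▓▒▒█▒░▒·█
······▒▒▒▓▓░▒·█
·····▒▓▓█▒▓≈▒·█
·····██▓▒▒█░█·█
·····░≈@▓▒▒≈▒·█
·····▒▒░▒░▓▓··█
·····▒▓▓▒░▒···█
··············█
··············█
··············█
··············█
··············█

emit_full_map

·▒▒▒▒░█░
·▓▒▒█▒░▒
·▒▒▒▓▓░▒
▒▓▓█▒▓≈▒
██▓▒▒█░█
░≈@▓▒▒≈▒
▒▒░▒░▓▓·
▒▓▓▒░▒··


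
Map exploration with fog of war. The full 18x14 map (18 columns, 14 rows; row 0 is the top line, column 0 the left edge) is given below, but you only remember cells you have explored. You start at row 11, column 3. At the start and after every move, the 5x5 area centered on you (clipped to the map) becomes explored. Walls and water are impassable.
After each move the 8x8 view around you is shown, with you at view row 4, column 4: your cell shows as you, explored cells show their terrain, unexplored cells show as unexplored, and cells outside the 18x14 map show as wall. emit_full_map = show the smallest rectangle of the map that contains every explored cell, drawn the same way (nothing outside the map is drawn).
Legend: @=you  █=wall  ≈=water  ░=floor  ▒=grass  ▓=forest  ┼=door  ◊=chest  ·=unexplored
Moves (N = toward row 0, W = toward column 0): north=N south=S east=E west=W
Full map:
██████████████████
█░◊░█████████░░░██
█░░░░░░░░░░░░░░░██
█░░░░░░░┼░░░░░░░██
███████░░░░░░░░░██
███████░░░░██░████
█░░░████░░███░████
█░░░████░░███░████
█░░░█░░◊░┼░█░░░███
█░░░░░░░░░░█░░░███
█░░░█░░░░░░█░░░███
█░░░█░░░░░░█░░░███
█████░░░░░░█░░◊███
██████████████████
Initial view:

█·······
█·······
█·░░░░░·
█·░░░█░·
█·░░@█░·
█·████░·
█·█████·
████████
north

█·······
█·······
█·░░░█░·
█·░░░░░·
█·░░@█░·
█·░░░█░·
█·████░·
█·█████·

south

█·······
█·░░░█░·
█·░░░░░·
█·░░░█░·
█·░░@█░·
█·████░·
█·█████·
████████

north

█·······
█·······
█·░░░█░·
█·░░░░░·
█·░░@█░·
█·░░░█░·
█·████░·
█·█████·

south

█·······
█·░░░█░·
█·░░░░░·
█·░░░█░·
█·░░@█░·
█·████░·
█·█████·
████████


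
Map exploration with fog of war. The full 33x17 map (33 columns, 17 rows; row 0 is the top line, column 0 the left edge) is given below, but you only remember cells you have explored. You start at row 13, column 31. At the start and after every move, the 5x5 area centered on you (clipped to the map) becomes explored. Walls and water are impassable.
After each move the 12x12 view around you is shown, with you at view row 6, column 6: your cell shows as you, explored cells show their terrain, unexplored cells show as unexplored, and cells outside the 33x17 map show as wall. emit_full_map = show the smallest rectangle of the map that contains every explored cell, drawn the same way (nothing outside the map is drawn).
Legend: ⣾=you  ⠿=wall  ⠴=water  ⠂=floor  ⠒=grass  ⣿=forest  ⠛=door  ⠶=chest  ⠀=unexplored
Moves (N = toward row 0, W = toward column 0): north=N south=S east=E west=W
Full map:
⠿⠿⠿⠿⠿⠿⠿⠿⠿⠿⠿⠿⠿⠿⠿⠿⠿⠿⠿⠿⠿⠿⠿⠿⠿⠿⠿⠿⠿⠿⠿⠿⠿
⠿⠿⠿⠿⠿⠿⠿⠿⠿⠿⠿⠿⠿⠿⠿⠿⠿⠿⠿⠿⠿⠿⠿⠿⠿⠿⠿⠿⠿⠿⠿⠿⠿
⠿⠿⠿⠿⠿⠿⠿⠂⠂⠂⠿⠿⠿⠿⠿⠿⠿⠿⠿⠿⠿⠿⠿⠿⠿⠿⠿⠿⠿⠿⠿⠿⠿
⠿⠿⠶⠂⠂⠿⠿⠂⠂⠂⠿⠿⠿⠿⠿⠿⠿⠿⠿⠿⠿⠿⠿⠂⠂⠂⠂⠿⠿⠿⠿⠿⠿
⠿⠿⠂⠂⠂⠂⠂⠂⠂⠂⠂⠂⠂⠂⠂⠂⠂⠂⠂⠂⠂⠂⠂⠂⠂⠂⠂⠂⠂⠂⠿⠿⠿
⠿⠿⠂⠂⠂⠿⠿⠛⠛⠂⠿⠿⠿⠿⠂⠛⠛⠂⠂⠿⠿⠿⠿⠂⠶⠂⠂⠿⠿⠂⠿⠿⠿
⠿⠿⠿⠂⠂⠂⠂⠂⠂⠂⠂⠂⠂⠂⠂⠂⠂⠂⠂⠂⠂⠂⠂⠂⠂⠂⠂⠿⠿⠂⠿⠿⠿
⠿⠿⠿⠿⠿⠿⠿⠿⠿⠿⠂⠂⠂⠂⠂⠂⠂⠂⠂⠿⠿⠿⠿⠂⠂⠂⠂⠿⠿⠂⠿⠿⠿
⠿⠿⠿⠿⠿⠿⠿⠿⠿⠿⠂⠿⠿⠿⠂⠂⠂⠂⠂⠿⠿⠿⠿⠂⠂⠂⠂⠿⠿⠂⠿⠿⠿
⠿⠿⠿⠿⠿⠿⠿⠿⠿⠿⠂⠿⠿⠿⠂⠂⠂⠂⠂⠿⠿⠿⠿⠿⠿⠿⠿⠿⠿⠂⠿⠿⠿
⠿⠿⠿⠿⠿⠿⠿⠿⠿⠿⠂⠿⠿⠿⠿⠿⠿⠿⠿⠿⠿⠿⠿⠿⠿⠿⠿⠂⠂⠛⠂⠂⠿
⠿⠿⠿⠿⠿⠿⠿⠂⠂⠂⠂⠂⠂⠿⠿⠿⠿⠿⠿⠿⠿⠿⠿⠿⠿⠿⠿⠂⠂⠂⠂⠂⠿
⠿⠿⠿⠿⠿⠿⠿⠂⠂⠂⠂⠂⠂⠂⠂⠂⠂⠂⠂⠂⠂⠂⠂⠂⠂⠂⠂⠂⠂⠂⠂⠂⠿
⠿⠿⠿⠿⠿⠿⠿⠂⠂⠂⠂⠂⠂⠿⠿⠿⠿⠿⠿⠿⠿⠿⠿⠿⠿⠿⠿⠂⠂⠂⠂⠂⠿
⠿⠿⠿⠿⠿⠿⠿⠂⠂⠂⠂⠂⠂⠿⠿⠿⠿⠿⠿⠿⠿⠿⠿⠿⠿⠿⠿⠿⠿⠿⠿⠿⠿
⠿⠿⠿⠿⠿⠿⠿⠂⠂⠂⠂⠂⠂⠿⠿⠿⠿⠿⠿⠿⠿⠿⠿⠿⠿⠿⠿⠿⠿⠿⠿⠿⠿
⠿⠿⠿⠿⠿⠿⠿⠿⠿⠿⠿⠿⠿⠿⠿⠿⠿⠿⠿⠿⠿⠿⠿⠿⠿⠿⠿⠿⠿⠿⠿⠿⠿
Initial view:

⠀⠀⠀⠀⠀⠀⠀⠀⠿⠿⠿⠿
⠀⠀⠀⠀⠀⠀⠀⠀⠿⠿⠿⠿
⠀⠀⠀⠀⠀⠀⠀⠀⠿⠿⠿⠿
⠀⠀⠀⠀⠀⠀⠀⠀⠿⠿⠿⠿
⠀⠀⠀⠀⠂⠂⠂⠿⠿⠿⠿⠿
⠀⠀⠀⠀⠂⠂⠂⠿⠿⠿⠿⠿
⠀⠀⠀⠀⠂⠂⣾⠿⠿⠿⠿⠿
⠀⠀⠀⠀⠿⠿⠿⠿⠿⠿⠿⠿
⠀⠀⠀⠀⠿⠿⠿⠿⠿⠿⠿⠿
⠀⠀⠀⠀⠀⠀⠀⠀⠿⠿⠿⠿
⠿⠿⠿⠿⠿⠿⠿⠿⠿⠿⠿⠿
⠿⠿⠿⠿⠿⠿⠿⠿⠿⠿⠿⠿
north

⠀⠀⠀⠀⠀⠀⠀⠀⠿⠿⠿⠿
⠀⠀⠀⠀⠀⠀⠀⠀⠿⠿⠿⠿
⠀⠀⠀⠀⠀⠀⠀⠀⠿⠿⠿⠿
⠀⠀⠀⠀⠀⠀⠀⠀⠿⠿⠿⠿
⠀⠀⠀⠀⠛⠂⠂⠿⠿⠿⠿⠿
⠀⠀⠀⠀⠂⠂⠂⠿⠿⠿⠿⠿
⠀⠀⠀⠀⠂⠂⣾⠿⠿⠿⠿⠿
⠀⠀⠀⠀⠂⠂⠂⠿⠿⠿⠿⠿
⠀⠀⠀⠀⠿⠿⠿⠿⠿⠿⠿⠿
⠀⠀⠀⠀⠿⠿⠿⠿⠿⠿⠿⠿
⠀⠀⠀⠀⠀⠀⠀⠀⠿⠿⠿⠿
⠿⠿⠿⠿⠿⠿⠿⠿⠿⠿⠿⠿

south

⠀⠀⠀⠀⠀⠀⠀⠀⠿⠿⠿⠿
⠀⠀⠀⠀⠀⠀⠀⠀⠿⠿⠿⠿
⠀⠀⠀⠀⠀⠀⠀⠀⠿⠿⠿⠿
⠀⠀⠀⠀⠛⠂⠂⠿⠿⠿⠿⠿
⠀⠀⠀⠀⠂⠂⠂⠿⠿⠿⠿⠿
⠀⠀⠀⠀⠂⠂⠂⠿⠿⠿⠿⠿
⠀⠀⠀⠀⠂⠂⣾⠿⠿⠿⠿⠿
⠀⠀⠀⠀⠿⠿⠿⠿⠿⠿⠿⠿
⠀⠀⠀⠀⠿⠿⠿⠿⠿⠿⠿⠿
⠀⠀⠀⠀⠀⠀⠀⠀⠿⠿⠿⠿
⠿⠿⠿⠿⠿⠿⠿⠿⠿⠿⠿⠿
⠿⠿⠿⠿⠿⠿⠿⠿⠿⠿⠿⠿

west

⠀⠀⠀⠀⠀⠀⠀⠀⠀⠿⠿⠿
⠀⠀⠀⠀⠀⠀⠀⠀⠀⠿⠿⠿
⠀⠀⠀⠀⠀⠀⠀⠀⠀⠿⠿⠿
⠀⠀⠀⠀⠀⠛⠂⠂⠿⠿⠿⠿
⠀⠀⠀⠀⠂⠂⠂⠂⠿⠿⠿⠿
⠀⠀⠀⠀⠂⠂⠂⠂⠿⠿⠿⠿
⠀⠀⠀⠀⠂⠂⣾⠂⠿⠿⠿⠿
⠀⠀⠀⠀⠿⠿⠿⠿⠿⠿⠿⠿
⠀⠀⠀⠀⠿⠿⠿⠿⠿⠿⠿⠿
⠀⠀⠀⠀⠀⠀⠀⠀⠀⠿⠿⠿
⠿⠿⠿⠿⠿⠿⠿⠿⠿⠿⠿⠿
⠿⠿⠿⠿⠿⠿⠿⠿⠿⠿⠿⠿

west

⠀⠀⠀⠀⠀⠀⠀⠀⠀⠀⠿⠿
⠀⠀⠀⠀⠀⠀⠀⠀⠀⠀⠿⠿
⠀⠀⠀⠀⠀⠀⠀⠀⠀⠀⠿⠿
⠀⠀⠀⠀⠀⠀⠛⠂⠂⠿⠿⠿
⠀⠀⠀⠀⠂⠂⠂⠂⠂⠿⠿⠿
⠀⠀⠀⠀⠂⠂⠂⠂⠂⠿⠿⠿
⠀⠀⠀⠀⠂⠂⣾⠂⠂⠿⠿⠿
⠀⠀⠀⠀⠿⠿⠿⠿⠿⠿⠿⠿
⠀⠀⠀⠀⠿⠿⠿⠿⠿⠿⠿⠿
⠀⠀⠀⠀⠀⠀⠀⠀⠀⠀⠿⠿
⠿⠿⠿⠿⠿⠿⠿⠿⠿⠿⠿⠿
⠿⠿⠿⠿⠿⠿⠿⠿⠿⠿⠿⠿

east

⠀⠀⠀⠀⠀⠀⠀⠀⠀⠿⠿⠿
⠀⠀⠀⠀⠀⠀⠀⠀⠀⠿⠿⠿
⠀⠀⠀⠀⠀⠀⠀⠀⠀⠿⠿⠿
⠀⠀⠀⠀⠀⠛⠂⠂⠿⠿⠿⠿
⠀⠀⠀⠂⠂⠂⠂⠂⠿⠿⠿⠿
⠀⠀⠀⠂⠂⠂⠂⠂⠿⠿⠿⠿
⠀⠀⠀⠂⠂⠂⣾⠂⠿⠿⠿⠿
⠀⠀⠀⠿⠿⠿⠿⠿⠿⠿⠿⠿
⠀⠀⠀⠿⠿⠿⠿⠿⠿⠿⠿⠿
⠀⠀⠀⠀⠀⠀⠀⠀⠀⠿⠿⠿
⠿⠿⠿⠿⠿⠿⠿⠿⠿⠿⠿⠿
⠿⠿⠿⠿⠿⠿⠿⠿⠿⠿⠿⠿

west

⠀⠀⠀⠀⠀⠀⠀⠀⠀⠀⠿⠿
⠀⠀⠀⠀⠀⠀⠀⠀⠀⠀⠿⠿
⠀⠀⠀⠀⠀⠀⠀⠀⠀⠀⠿⠿
⠀⠀⠀⠀⠀⠀⠛⠂⠂⠿⠿⠿
⠀⠀⠀⠀⠂⠂⠂⠂⠂⠿⠿⠿
⠀⠀⠀⠀⠂⠂⠂⠂⠂⠿⠿⠿
⠀⠀⠀⠀⠂⠂⣾⠂⠂⠿⠿⠿
⠀⠀⠀⠀⠿⠿⠿⠿⠿⠿⠿⠿
⠀⠀⠀⠀⠿⠿⠿⠿⠿⠿⠿⠿
⠀⠀⠀⠀⠀⠀⠀⠀⠀⠀⠿⠿
⠿⠿⠿⠿⠿⠿⠿⠿⠿⠿⠿⠿
⠿⠿⠿⠿⠿⠿⠿⠿⠿⠿⠿⠿

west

⠀⠀⠀⠀⠀⠀⠀⠀⠀⠀⠀⠿
⠀⠀⠀⠀⠀⠀⠀⠀⠀⠀⠀⠿
⠀⠀⠀⠀⠀⠀⠀⠀⠀⠀⠀⠿
⠀⠀⠀⠀⠀⠀⠀⠛⠂⠂⠿⠿
⠀⠀⠀⠀⠿⠂⠂⠂⠂⠂⠿⠿
⠀⠀⠀⠀⠂⠂⠂⠂⠂⠂⠿⠿
⠀⠀⠀⠀⠿⠂⣾⠂⠂⠂⠿⠿
⠀⠀⠀⠀⠿⠿⠿⠿⠿⠿⠿⠿
⠀⠀⠀⠀⠿⠿⠿⠿⠿⠿⠿⠿
⠀⠀⠀⠀⠀⠀⠀⠀⠀⠀⠀⠿
⠿⠿⠿⠿⠿⠿⠿⠿⠿⠿⠿⠿
⠿⠿⠿⠿⠿⠿⠿⠿⠿⠿⠿⠿

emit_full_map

⠀⠀⠀⠛⠂⠂⠿
⠿⠂⠂⠂⠂⠂⠿
⠂⠂⠂⠂⠂⠂⠿
⠿⠂⣾⠂⠂⠂⠿
⠿⠿⠿⠿⠿⠿⠿
⠿⠿⠿⠿⠿⠿⠿

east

⠀⠀⠀⠀⠀⠀⠀⠀⠀⠀⠿⠿
⠀⠀⠀⠀⠀⠀⠀⠀⠀⠀⠿⠿
⠀⠀⠀⠀⠀⠀⠀⠀⠀⠀⠿⠿
⠀⠀⠀⠀⠀⠀⠛⠂⠂⠿⠿⠿
⠀⠀⠀⠿⠂⠂⠂⠂⠂⠿⠿⠿
⠀⠀⠀⠂⠂⠂⠂⠂⠂⠿⠿⠿
⠀⠀⠀⠿⠂⠂⣾⠂⠂⠿⠿⠿
⠀⠀⠀⠿⠿⠿⠿⠿⠿⠿⠿⠿
⠀⠀⠀⠿⠿⠿⠿⠿⠿⠿⠿⠿
⠀⠀⠀⠀⠀⠀⠀⠀⠀⠀⠿⠿
⠿⠿⠿⠿⠿⠿⠿⠿⠿⠿⠿⠿
⠿⠿⠿⠿⠿⠿⠿⠿⠿⠿⠿⠿

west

⠀⠀⠀⠀⠀⠀⠀⠀⠀⠀⠀⠿
⠀⠀⠀⠀⠀⠀⠀⠀⠀⠀⠀⠿
⠀⠀⠀⠀⠀⠀⠀⠀⠀⠀⠀⠿
⠀⠀⠀⠀⠀⠀⠀⠛⠂⠂⠿⠿
⠀⠀⠀⠀⠿⠂⠂⠂⠂⠂⠿⠿
⠀⠀⠀⠀⠂⠂⠂⠂⠂⠂⠿⠿
⠀⠀⠀⠀⠿⠂⣾⠂⠂⠂⠿⠿
⠀⠀⠀⠀⠿⠿⠿⠿⠿⠿⠿⠿
⠀⠀⠀⠀⠿⠿⠿⠿⠿⠿⠿⠿
⠀⠀⠀⠀⠀⠀⠀⠀⠀⠀⠀⠿
⠿⠿⠿⠿⠿⠿⠿⠿⠿⠿⠿⠿
⠿⠿⠿⠿⠿⠿⠿⠿⠿⠿⠿⠿

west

⠀⠀⠀⠀⠀⠀⠀⠀⠀⠀⠀⠀
⠀⠀⠀⠀⠀⠀⠀⠀⠀⠀⠀⠀
⠀⠀⠀⠀⠀⠀⠀⠀⠀⠀⠀⠀
⠀⠀⠀⠀⠀⠀⠀⠀⠛⠂⠂⠿
⠀⠀⠀⠀⠿⠿⠂⠂⠂⠂⠂⠿
⠀⠀⠀⠀⠂⠂⠂⠂⠂⠂⠂⠿
⠀⠀⠀⠀⠿⠿⣾⠂⠂⠂⠂⠿
⠀⠀⠀⠀⠿⠿⠿⠿⠿⠿⠿⠿
⠀⠀⠀⠀⠿⠿⠿⠿⠿⠿⠿⠿
⠀⠀⠀⠀⠀⠀⠀⠀⠀⠀⠀⠀
⠿⠿⠿⠿⠿⠿⠿⠿⠿⠿⠿⠿
⠿⠿⠿⠿⠿⠿⠿⠿⠿⠿⠿⠿

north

⠀⠀⠀⠀⠀⠀⠀⠀⠀⠀⠀⠀
⠀⠀⠀⠀⠀⠀⠀⠀⠀⠀⠀⠀
⠀⠀⠀⠀⠀⠀⠀⠀⠀⠀⠀⠀
⠀⠀⠀⠀⠀⠀⠀⠀⠀⠀⠀⠀
⠀⠀⠀⠀⠿⠿⠂⠂⠛⠂⠂⠿
⠀⠀⠀⠀⠿⠿⠂⠂⠂⠂⠂⠿
⠀⠀⠀⠀⠂⠂⣾⠂⠂⠂⠂⠿
⠀⠀⠀⠀⠿⠿⠂⠂⠂⠂⠂⠿
⠀⠀⠀⠀⠿⠿⠿⠿⠿⠿⠿⠿
⠀⠀⠀⠀⠿⠿⠿⠿⠿⠿⠿⠿
⠀⠀⠀⠀⠀⠀⠀⠀⠀⠀⠀⠀
⠿⠿⠿⠿⠿⠿⠿⠿⠿⠿⠿⠿

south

⠀⠀⠀⠀⠀⠀⠀⠀⠀⠀⠀⠀
⠀⠀⠀⠀⠀⠀⠀⠀⠀⠀⠀⠀
⠀⠀⠀⠀⠀⠀⠀⠀⠀⠀⠀⠀
⠀⠀⠀⠀⠿⠿⠂⠂⠛⠂⠂⠿
⠀⠀⠀⠀⠿⠿⠂⠂⠂⠂⠂⠿
⠀⠀⠀⠀⠂⠂⠂⠂⠂⠂⠂⠿
⠀⠀⠀⠀⠿⠿⣾⠂⠂⠂⠂⠿
⠀⠀⠀⠀⠿⠿⠿⠿⠿⠿⠿⠿
⠀⠀⠀⠀⠿⠿⠿⠿⠿⠿⠿⠿
⠀⠀⠀⠀⠀⠀⠀⠀⠀⠀⠀⠀
⠿⠿⠿⠿⠿⠿⠿⠿⠿⠿⠿⠿
⠿⠿⠿⠿⠿⠿⠿⠿⠿⠿⠿⠿

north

⠀⠀⠀⠀⠀⠀⠀⠀⠀⠀⠀⠀
⠀⠀⠀⠀⠀⠀⠀⠀⠀⠀⠀⠀
⠀⠀⠀⠀⠀⠀⠀⠀⠀⠀⠀⠀
⠀⠀⠀⠀⠀⠀⠀⠀⠀⠀⠀⠀
⠀⠀⠀⠀⠿⠿⠂⠂⠛⠂⠂⠿
⠀⠀⠀⠀⠿⠿⠂⠂⠂⠂⠂⠿
⠀⠀⠀⠀⠂⠂⣾⠂⠂⠂⠂⠿
⠀⠀⠀⠀⠿⠿⠂⠂⠂⠂⠂⠿
⠀⠀⠀⠀⠿⠿⠿⠿⠿⠿⠿⠿
⠀⠀⠀⠀⠿⠿⠿⠿⠿⠿⠿⠿
⠀⠀⠀⠀⠀⠀⠀⠀⠀⠀⠀⠀
⠿⠿⠿⠿⠿⠿⠿⠿⠿⠿⠿⠿

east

⠀⠀⠀⠀⠀⠀⠀⠀⠀⠀⠀⠿
⠀⠀⠀⠀⠀⠀⠀⠀⠀⠀⠀⠿
⠀⠀⠀⠀⠀⠀⠀⠀⠀⠀⠀⠿
⠀⠀⠀⠀⠀⠀⠀⠀⠀⠀⠀⠿
⠀⠀⠀⠿⠿⠂⠂⠛⠂⠂⠿⠿
⠀⠀⠀⠿⠿⠂⠂⠂⠂⠂⠿⠿
⠀⠀⠀⠂⠂⠂⣾⠂⠂⠂⠿⠿
⠀⠀⠀⠿⠿⠂⠂⠂⠂⠂⠿⠿
⠀⠀⠀⠿⠿⠿⠿⠿⠿⠿⠿⠿
⠀⠀⠀⠿⠿⠿⠿⠿⠿⠿⠿⠿
⠀⠀⠀⠀⠀⠀⠀⠀⠀⠀⠀⠿
⠿⠿⠿⠿⠿⠿⠿⠿⠿⠿⠿⠿

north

⠀⠀⠀⠀⠀⠀⠀⠀⠀⠀⠀⠿
⠀⠀⠀⠀⠀⠀⠀⠀⠀⠀⠀⠿
⠀⠀⠀⠀⠀⠀⠀⠀⠀⠀⠀⠿
⠀⠀⠀⠀⠀⠀⠀⠀⠀⠀⠀⠿
⠀⠀⠀⠀⠿⠿⠿⠂⠿⠀⠀⠿
⠀⠀⠀⠿⠿⠂⠂⠛⠂⠂⠿⠿
⠀⠀⠀⠿⠿⠂⣾⠂⠂⠂⠿⠿
⠀⠀⠀⠂⠂⠂⠂⠂⠂⠂⠿⠿
⠀⠀⠀⠿⠿⠂⠂⠂⠂⠂⠿⠿
⠀⠀⠀⠿⠿⠿⠿⠿⠿⠿⠿⠿
⠀⠀⠀⠿⠿⠿⠿⠿⠿⠿⠿⠿
⠀⠀⠀⠀⠀⠀⠀⠀⠀⠀⠀⠿

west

⠀⠀⠀⠀⠀⠀⠀⠀⠀⠀⠀⠀
⠀⠀⠀⠀⠀⠀⠀⠀⠀⠀⠀⠀
⠀⠀⠀⠀⠀⠀⠀⠀⠀⠀⠀⠀
⠀⠀⠀⠀⠀⠀⠀⠀⠀⠀⠀⠀
⠀⠀⠀⠀⠿⠿⠿⠿⠂⠿⠀⠀
⠀⠀⠀⠀⠿⠿⠂⠂⠛⠂⠂⠿
⠀⠀⠀⠀⠿⠿⣾⠂⠂⠂⠂⠿
⠀⠀⠀⠀⠂⠂⠂⠂⠂⠂⠂⠿
⠀⠀⠀⠀⠿⠿⠂⠂⠂⠂⠂⠿
⠀⠀⠀⠀⠿⠿⠿⠿⠿⠿⠿⠿
⠀⠀⠀⠀⠿⠿⠿⠿⠿⠿⠿⠿
⠀⠀⠀⠀⠀⠀⠀⠀⠀⠀⠀⠀

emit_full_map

⠿⠿⠿⠿⠂⠿⠀⠀
⠿⠿⠂⠂⠛⠂⠂⠿
⠿⠿⣾⠂⠂⠂⠂⠿
⠂⠂⠂⠂⠂⠂⠂⠿
⠿⠿⠂⠂⠂⠂⠂⠿
⠿⠿⠿⠿⠿⠿⠿⠿
⠿⠿⠿⠿⠿⠿⠿⠿

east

⠀⠀⠀⠀⠀⠀⠀⠀⠀⠀⠀⠿
⠀⠀⠀⠀⠀⠀⠀⠀⠀⠀⠀⠿
⠀⠀⠀⠀⠀⠀⠀⠀⠀⠀⠀⠿
⠀⠀⠀⠀⠀⠀⠀⠀⠀⠀⠀⠿
⠀⠀⠀⠿⠿⠿⠿⠂⠿⠀⠀⠿
⠀⠀⠀⠿⠿⠂⠂⠛⠂⠂⠿⠿
⠀⠀⠀⠿⠿⠂⣾⠂⠂⠂⠿⠿
⠀⠀⠀⠂⠂⠂⠂⠂⠂⠂⠿⠿
⠀⠀⠀⠿⠿⠂⠂⠂⠂⠂⠿⠿
⠀⠀⠀⠿⠿⠿⠿⠿⠿⠿⠿⠿
⠀⠀⠀⠿⠿⠿⠿⠿⠿⠿⠿⠿
⠀⠀⠀⠀⠀⠀⠀⠀⠀⠀⠀⠿

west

⠀⠀⠀⠀⠀⠀⠀⠀⠀⠀⠀⠀
⠀⠀⠀⠀⠀⠀⠀⠀⠀⠀⠀⠀
⠀⠀⠀⠀⠀⠀⠀⠀⠀⠀⠀⠀
⠀⠀⠀⠀⠀⠀⠀⠀⠀⠀⠀⠀
⠀⠀⠀⠀⠿⠿⠿⠿⠂⠿⠀⠀
⠀⠀⠀⠀⠿⠿⠂⠂⠛⠂⠂⠿
⠀⠀⠀⠀⠿⠿⣾⠂⠂⠂⠂⠿
⠀⠀⠀⠀⠂⠂⠂⠂⠂⠂⠂⠿
⠀⠀⠀⠀⠿⠿⠂⠂⠂⠂⠂⠿
⠀⠀⠀⠀⠿⠿⠿⠿⠿⠿⠿⠿
⠀⠀⠀⠀⠿⠿⠿⠿⠿⠿⠿⠿
⠀⠀⠀⠀⠀⠀⠀⠀⠀⠀⠀⠀

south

⠀⠀⠀⠀⠀⠀⠀⠀⠀⠀⠀⠀
⠀⠀⠀⠀⠀⠀⠀⠀⠀⠀⠀⠀
⠀⠀⠀⠀⠀⠀⠀⠀⠀⠀⠀⠀
⠀⠀⠀⠀⠿⠿⠿⠿⠂⠿⠀⠀
⠀⠀⠀⠀⠿⠿⠂⠂⠛⠂⠂⠿
⠀⠀⠀⠀⠿⠿⠂⠂⠂⠂⠂⠿
⠀⠀⠀⠀⠂⠂⣾⠂⠂⠂⠂⠿
⠀⠀⠀⠀⠿⠿⠂⠂⠂⠂⠂⠿
⠀⠀⠀⠀⠿⠿⠿⠿⠿⠿⠿⠿
⠀⠀⠀⠀⠿⠿⠿⠿⠿⠿⠿⠿
⠀⠀⠀⠀⠀⠀⠀⠀⠀⠀⠀⠀
⠿⠿⠿⠿⠿⠿⠿⠿⠿⠿⠿⠿

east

⠀⠀⠀⠀⠀⠀⠀⠀⠀⠀⠀⠿
⠀⠀⠀⠀⠀⠀⠀⠀⠀⠀⠀⠿
⠀⠀⠀⠀⠀⠀⠀⠀⠀⠀⠀⠿
⠀⠀⠀⠿⠿⠿⠿⠂⠿⠀⠀⠿
⠀⠀⠀⠿⠿⠂⠂⠛⠂⠂⠿⠿
⠀⠀⠀⠿⠿⠂⠂⠂⠂⠂⠿⠿
⠀⠀⠀⠂⠂⠂⣾⠂⠂⠂⠿⠿
⠀⠀⠀⠿⠿⠂⠂⠂⠂⠂⠿⠿
⠀⠀⠀⠿⠿⠿⠿⠿⠿⠿⠿⠿
⠀⠀⠀⠿⠿⠿⠿⠿⠿⠿⠿⠿
⠀⠀⠀⠀⠀⠀⠀⠀⠀⠀⠀⠿
⠿⠿⠿⠿⠿⠿⠿⠿⠿⠿⠿⠿

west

⠀⠀⠀⠀⠀⠀⠀⠀⠀⠀⠀⠀
⠀⠀⠀⠀⠀⠀⠀⠀⠀⠀⠀⠀
⠀⠀⠀⠀⠀⠀⠀⠀⠀⠀⠀⠀
⠀⠀⠀⠀⠿⠿⠿⠿⠂⠿⠀⠀
⠀⠀⠀⠀⠿⠿⠂⠂⠛⠂⠂⠿
⠀⠀⠀⠀⠿⠿⠂⠂⠂⠂⠂⠿
⠀⠀⠀⠀⠂⠂⣾⠂⠂⠂⠂⠿
⠀⠀⠀⠀⠿⠿⠂⠂⠂⠂⠂⠿
⠀⠀⠀⠀⠿⠿⠿⠿⠿⠿⠿⠿
⠀⠀⠀⠀⠿⠿⠿⠿⠿⠿⠿⠿
⠀⠀⠀⠀⠀⠀⠀⠀⠀⠀⠀⠀
⠿⠿⠿⠿⠿⠿⠿⠿⠿⠿⠿⠿

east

⠀⠀⠀⠀⠀⠀⠀⠀⠀⠀⠀⠿
⠀⠀⠀⠀⠀⠀⠀⠀⠀⠀⠀⠿
⠀⠀⠀⠀⠀⠀⠀⠀⠀⠀⠀⠿
⠀⠀⠀⠿⠿⠿⠿⠂⠿⠀⠀⠿
⠀⠀⠀⠿⠿⠂⠂⠛⠂⠂⠿⠿
⠀⠀⠀⠿⠿⠂⠂⠂⠂⠂⠿⠿
⠀⠀⠀⠂⠂⠂⣾⠂⠂⠂⠿⠿
⠀⠀⠀⠿⠿⠂⠂⠂⠂⠂⠿⠿
⠀⠀⠀⠿⠿⠿⠿⠿⠿⠿⠿⠿
⠀⠀⠀⠿⠿⠿⠿⠿⠿⠿⠿⠿
⠀⠀⠀⠀⠀⠀⠀⠀⠀⠀⠀⠿
⠿⠿⠿⠿⠿⠿⠿⠿⠿⠿⠿⠿
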